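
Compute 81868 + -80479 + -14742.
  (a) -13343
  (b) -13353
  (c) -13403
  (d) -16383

First: 81868 + -80479 = 1389
Then: 1389 + -14742 = -13353
b) -13353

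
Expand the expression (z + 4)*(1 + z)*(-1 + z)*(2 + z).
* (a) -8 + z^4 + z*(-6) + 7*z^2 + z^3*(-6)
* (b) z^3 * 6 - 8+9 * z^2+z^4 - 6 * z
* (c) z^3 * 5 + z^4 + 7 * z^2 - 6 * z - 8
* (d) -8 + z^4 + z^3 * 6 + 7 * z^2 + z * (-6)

Expanding (z + 4)*(1 + z)*(-1 + z)*(2 + z):
= -8 + z^4 + z^3 * 6 + 7 * z^2 + z * (-6)
d) -8 + z^4 + z^3 * 6 + 7 * z^2 + z * (-6)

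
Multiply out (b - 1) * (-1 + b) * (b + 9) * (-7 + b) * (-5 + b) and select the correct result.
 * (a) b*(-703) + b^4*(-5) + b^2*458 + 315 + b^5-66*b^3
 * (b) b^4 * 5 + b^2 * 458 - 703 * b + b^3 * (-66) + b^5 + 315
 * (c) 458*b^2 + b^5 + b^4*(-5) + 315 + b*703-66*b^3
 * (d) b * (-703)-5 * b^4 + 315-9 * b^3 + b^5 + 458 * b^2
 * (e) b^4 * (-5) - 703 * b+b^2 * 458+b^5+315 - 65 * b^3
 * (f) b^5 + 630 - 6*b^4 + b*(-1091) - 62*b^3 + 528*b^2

Expanding (b - 1) * (-1 + b) * (b + 9) * (-7 + b) * (-5 + b):
= b*(-703) + b^4*(-5) + b^2*458 + 315 + b^5-66*b^3
a) b*(-703) + b^4*(-5) + b^2*458 + 315 + b^5-66*b^3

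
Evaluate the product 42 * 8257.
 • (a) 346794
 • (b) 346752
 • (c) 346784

42 * 8257 = 346794
a) 346794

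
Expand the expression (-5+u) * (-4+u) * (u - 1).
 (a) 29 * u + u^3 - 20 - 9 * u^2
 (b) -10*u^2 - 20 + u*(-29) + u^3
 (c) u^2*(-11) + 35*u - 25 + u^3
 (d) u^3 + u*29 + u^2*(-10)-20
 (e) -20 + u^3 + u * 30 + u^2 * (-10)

Expanding (-5+u) * (-4+u) * (u - 1):
= u^3 + u*29 + u^2*(-10)-20
d) u^3 + u*29 + u^2*(-10)-20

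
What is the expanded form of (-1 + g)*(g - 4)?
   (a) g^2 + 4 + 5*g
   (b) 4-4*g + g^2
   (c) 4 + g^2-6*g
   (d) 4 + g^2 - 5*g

Expanding (-1 + g)*(g - 4):
= 4 + g^2 - 5*g
d) 4 + g^2 - 5*g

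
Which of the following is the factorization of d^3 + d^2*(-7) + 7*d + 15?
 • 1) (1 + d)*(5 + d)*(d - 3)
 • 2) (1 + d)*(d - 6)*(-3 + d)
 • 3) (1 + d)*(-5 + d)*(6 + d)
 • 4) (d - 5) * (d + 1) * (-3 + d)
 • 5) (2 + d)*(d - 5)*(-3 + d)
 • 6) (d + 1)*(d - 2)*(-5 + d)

We need to factor d^3 + d^2*(-7) + 7*d + 15.
The factored form is (d - 5) * (d + 1) * (-3 + d).
4) (d - 5) * (d + 1) * (-3 + d)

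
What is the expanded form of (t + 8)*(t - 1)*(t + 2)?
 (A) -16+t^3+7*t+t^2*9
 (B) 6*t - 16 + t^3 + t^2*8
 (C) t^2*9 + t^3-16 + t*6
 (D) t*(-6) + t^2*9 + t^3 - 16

Expanding (t + 8)*(t - 1)*(t + 2):
= t^2*9 + t^3-16 + t*6
C) t^2*9 + t^3-16 + t*6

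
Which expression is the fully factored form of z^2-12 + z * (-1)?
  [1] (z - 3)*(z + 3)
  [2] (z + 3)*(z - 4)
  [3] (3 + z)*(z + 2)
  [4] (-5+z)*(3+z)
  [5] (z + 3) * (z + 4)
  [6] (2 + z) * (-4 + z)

We need to factor z^2-12 + z * (-1).
The factored form is (z + 3)*(z - 4).
2) (z + 3)*(z - 4)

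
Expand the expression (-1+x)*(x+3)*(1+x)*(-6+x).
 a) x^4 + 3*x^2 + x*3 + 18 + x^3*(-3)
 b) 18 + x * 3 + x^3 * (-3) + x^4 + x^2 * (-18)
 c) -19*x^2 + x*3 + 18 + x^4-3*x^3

Expanding (-1+x)*(x+3)*(1+x)*(-6+x):
= -19*x^2 + x*3 + 18 + x^4-3*x^3
c) -19*x^2 + x*3 + 18 + x^4-3*x^3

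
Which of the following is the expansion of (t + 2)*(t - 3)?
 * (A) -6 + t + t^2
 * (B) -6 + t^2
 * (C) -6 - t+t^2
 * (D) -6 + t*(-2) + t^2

Expanding (t + 2)*(t - 3):
= -6 - t+t^2
C) -6 - t+t^2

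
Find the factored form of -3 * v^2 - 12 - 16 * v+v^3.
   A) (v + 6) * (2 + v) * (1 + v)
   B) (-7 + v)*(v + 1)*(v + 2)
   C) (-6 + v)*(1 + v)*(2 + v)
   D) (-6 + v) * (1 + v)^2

We need to factor -3 * v^2 - 12 - 16 * v+v^3.
The factored form is (-6 + v)*(1 + v)*(2 + v).
C) (-6 + v)*(1 + v)*(2 + v)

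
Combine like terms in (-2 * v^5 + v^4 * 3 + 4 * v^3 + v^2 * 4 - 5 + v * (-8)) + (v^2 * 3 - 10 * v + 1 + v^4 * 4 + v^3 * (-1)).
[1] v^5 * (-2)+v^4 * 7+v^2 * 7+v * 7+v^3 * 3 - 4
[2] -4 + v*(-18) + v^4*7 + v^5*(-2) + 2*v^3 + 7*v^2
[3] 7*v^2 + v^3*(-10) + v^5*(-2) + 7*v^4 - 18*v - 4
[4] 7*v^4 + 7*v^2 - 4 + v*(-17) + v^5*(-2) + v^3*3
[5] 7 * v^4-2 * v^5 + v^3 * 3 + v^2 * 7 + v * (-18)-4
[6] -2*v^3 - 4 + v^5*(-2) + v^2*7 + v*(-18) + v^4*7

Adding the polynomials and combining like terms:
(-2*v^5 + v^4*3 + 4*v^3 + v^2*4 - 5 + v*(-8)) + (v^2*3 - 10*v + 1 + v^4*4 + v^3*(-1))
= 7 * v^4-2 * v^5 + v^3 * 3 + v^2 * 7 + v * (-18)-4
5) 7 * v^4-2 * v^5 + v^3 * 3 + v^2 * 7 + v * (-18)-4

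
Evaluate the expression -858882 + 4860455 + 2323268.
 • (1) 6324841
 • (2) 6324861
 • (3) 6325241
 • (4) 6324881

First: -858882 + 4860455 = 4001573
Then: 4001573 + 2323268 = 6324841
1) 6324841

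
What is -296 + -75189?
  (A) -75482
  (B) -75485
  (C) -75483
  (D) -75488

-296 + -75189 = -75485
B) -75485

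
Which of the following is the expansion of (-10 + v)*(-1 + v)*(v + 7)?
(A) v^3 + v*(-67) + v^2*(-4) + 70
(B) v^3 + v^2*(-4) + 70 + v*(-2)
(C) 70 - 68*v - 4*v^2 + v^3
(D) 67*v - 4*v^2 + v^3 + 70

Expanding (-10 + v)*(-1 + v)*(v + 7):
= v^3 + v*(-67) + v^2*(-4) + 70
A) v^3 + v*(-67) + v^2*(-4) + 70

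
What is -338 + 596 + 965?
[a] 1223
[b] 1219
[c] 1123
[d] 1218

First: -338 + 596 = 258
Then: 258 + 965 = 1223
a) 1223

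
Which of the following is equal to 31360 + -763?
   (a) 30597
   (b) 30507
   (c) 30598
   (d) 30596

31360 + -763 = 30597
a) 30597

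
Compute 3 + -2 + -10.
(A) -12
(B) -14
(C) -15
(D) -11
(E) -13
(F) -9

First: 3 + -2 = 1
Then: 1 + -10 = -9
F) -9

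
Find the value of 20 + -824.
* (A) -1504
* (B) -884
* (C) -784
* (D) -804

20 + -824 = -804
D) -804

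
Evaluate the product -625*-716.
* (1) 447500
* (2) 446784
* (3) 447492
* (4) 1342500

-625 * -716 = 447500
1) 447500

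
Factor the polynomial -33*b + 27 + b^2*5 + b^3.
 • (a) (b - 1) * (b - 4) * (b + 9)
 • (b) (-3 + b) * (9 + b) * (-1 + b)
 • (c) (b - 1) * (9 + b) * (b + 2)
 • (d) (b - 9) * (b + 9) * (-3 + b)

We need to factor -33*b + 27 + b^2*5 + b^3.
The factored form is (-3 + b) * (9 + b) * (-1 + b).
b) (-3 + b) * (9 + b) * (-1 + b)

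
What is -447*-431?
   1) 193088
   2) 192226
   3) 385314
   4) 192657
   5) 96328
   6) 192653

-447 * -431 = 192657
4) 192657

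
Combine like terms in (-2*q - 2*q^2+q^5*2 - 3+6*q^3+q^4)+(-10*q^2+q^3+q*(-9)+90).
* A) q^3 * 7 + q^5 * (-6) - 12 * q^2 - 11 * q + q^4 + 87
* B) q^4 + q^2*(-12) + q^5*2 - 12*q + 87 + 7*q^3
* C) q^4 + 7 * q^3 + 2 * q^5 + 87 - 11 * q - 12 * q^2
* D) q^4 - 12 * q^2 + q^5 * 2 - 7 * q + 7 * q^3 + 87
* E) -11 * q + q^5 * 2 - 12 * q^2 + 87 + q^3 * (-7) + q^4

Adding the polynomials and combining like terms:
(-2*q - 2*q^2 + q^5*2 - 3 + 6*q^3 + q^4) + (-10*q^2 + q^3 + q*(-9) + 90)
= q^4 + 7 * q^3 + 2 * q^5 + 87 - 11 * q - 12 * q^2
C) q^4 + 7 * q^3 + 2 * q^5 + 87 - 11 * q - 12 * q^2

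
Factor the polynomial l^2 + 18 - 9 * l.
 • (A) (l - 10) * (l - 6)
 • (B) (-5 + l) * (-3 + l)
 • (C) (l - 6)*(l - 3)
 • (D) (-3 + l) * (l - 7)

We need to factor l^2 + 18 - 9 * l.
The factored form is (l - 6)*(l - 3).
C) (l - 6)*(l - 3)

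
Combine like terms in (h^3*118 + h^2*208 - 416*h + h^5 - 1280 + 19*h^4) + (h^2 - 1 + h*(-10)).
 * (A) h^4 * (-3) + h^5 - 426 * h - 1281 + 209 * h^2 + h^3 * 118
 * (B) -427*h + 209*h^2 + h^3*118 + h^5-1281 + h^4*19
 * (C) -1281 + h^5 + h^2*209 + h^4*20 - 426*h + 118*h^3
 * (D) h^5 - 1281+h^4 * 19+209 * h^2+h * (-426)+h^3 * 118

Adding the polynomials and combining like terms:
(h^3*118 + h^2*208 - 416*h + h^5 - 1280 + 19*h^4) + (h^2 - 1 + h*(-10))
= h^5 - 1281+h^4 * 19+209 * h^2+h * (-426)+h^3 * 118
D) h^5 - 1281+h^4 * 19+209 * h^2+h * (-426)+h^3 * 118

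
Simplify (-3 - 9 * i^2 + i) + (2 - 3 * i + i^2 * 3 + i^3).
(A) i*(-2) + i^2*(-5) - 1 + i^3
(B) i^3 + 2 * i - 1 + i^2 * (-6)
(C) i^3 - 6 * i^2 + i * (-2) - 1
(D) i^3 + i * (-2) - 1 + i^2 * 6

Adding the polynomials and combining like terms:
(-3 - 9*i^2 + i) + (2 - 3*i + i^2*3 + i^3)
= i^3 - 6 * i^2 + i * (-2) - 1
C) i^3 - 6 * i^2 + i * (-2) - 1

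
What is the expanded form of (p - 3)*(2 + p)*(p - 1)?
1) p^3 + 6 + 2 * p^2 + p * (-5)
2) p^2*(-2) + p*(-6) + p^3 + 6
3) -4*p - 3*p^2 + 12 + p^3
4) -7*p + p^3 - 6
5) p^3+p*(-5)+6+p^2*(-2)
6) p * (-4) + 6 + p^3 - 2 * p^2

Expanding (p - 3)*(2 + p)*(p - 1):
= p^3+p*(-5)+6+p^2*(-2)
5) p^3+p*(-5)+6+p^2*(-2)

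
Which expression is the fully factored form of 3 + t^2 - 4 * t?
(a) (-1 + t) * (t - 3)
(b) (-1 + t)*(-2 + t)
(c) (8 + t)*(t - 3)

We need to factor 3 + t^2 - 4 * t.
The factored form is (-1 + t) * (t - 3).
a) (-1 + t) * (t - 3)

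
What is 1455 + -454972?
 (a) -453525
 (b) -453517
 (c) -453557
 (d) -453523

1455 + -454972 = -453517
b) -453517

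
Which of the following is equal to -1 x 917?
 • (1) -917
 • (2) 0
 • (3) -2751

-1 * 917 = -917
1) -917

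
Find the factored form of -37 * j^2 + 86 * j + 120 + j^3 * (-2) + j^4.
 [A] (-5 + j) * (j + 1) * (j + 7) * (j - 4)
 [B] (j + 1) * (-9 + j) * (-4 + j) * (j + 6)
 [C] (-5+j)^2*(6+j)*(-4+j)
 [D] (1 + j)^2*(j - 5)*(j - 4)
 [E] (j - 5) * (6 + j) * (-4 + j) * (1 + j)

We need to factor -37 * j^2 + 86 * j + 120 + j^3 * (-2) + j^4.
The factored form is (j - 5) * (6 + j) * (-4 + j) * (1 + j).
E) (j - 5) * (6 + j) * (-4 + j) * (1 + j)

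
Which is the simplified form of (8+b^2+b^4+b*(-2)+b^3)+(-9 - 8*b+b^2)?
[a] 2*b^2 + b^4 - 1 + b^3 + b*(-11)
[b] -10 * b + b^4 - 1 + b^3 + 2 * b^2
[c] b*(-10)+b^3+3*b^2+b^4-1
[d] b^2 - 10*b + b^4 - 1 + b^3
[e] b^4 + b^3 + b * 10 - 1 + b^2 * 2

Adding the polynomials and combining like terms:
(8 + b^2 + b^4 + b*(-2) + b^3) + (-9 - 8*b + b^2)
= -10 * b + b^4 - 1 + b^3 + 2 * b^2
b) -10 * b + b^4 - 1 + b^3 + 2 * b^2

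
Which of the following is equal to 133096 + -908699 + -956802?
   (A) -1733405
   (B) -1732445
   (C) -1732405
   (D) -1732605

First: 133096 + -908699 = -775603
Then: -775603 + -956802 = -1732405
C) -1732405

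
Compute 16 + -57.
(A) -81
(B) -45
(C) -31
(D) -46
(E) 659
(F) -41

16 + -57 = -41
F) -41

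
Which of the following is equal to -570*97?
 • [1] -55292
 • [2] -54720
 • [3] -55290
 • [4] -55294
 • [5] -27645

-570 * 97 = -55290
3) -55290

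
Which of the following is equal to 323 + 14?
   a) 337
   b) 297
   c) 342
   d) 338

323 + 14 = 337
a) 337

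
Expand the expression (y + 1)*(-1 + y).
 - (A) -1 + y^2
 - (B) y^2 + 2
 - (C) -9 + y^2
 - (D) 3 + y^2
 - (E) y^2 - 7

Expanding (y + 1)*(-1 + y):
= -1 + y^2
A) -1 + y^2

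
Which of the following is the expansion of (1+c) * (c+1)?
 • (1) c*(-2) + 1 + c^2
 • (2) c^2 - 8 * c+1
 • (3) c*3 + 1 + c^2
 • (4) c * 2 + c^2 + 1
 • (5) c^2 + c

Expanding (1+c) * (c+1):
= c * 2 + c^2 + 1
4) c * 2 + c^2 + 1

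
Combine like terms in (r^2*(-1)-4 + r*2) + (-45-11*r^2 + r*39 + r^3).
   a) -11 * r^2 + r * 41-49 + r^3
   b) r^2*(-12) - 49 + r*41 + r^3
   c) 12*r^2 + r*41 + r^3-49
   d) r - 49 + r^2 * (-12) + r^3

Adding the polynomials and combining like terms:
(r^2*(-1) - 4 + r*2) + (-45 - 11*r^2 + r*39 + r^3)
= r^2*(-12) - 49 + r*41 + r^3
b) r^2*(-12) - 49 + r*41 + r^3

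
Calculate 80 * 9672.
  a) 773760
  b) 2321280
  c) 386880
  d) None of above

80 * 9672 = 773760
a) 773760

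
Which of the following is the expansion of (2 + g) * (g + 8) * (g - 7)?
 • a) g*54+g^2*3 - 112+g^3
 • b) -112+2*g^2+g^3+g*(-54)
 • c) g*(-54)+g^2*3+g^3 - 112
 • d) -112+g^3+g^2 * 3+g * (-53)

Expanding (2 + g) * (g + 8) * (g - 7):
= g*(-54)+g^2*3+g^3 - 112
c) g*(-54)+g^2*3+g^3 - 112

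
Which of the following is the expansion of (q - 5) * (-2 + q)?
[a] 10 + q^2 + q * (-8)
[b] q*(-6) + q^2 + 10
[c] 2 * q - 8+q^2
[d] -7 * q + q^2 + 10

Expanding (q - 5) * (-2 + q):
= -7 * q + q^2 + 10
d) -7 * q + q^2 + 10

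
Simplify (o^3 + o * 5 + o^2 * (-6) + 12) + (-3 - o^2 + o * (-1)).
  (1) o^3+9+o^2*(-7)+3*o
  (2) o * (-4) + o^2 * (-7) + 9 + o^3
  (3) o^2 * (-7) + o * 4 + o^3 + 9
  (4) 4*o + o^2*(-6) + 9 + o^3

Adding the polynomials and combining like terms:
(o^3 + o*5 + o^2*(-6) + 12) + (-3 - o^2 + o*(-1))
= o^2 * (-7) + o * 4 + o^3 + 9
3) o^2 * (-7) + o * 4 + o^3 + 9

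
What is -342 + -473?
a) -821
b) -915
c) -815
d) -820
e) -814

-342 + -473 = -815
c) -815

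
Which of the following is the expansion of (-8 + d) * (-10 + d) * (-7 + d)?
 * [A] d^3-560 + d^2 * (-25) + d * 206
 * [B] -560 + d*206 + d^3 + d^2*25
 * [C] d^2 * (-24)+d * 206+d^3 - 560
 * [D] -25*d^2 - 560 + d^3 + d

Expanding (-8 + d) * (-10 + d) * (-7 + d):
= d^3-560 + d^2 * (-25) + d * 206
A) d^3-560 + d^2 * (-25) + d * 206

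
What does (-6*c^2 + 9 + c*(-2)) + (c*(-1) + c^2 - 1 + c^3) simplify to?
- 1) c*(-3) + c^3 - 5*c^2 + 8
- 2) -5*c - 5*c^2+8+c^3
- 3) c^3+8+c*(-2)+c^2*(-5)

Adding the polynomials and combining like terms:
(-6*c^2 + 9 + c*(-2)) + (c*(-1) + c^2 - 1 + c^3)
= c*(-3) + c^3 - 5*c^2 + 8
1) c*(-3) + c^3 - 5*c^2 + 8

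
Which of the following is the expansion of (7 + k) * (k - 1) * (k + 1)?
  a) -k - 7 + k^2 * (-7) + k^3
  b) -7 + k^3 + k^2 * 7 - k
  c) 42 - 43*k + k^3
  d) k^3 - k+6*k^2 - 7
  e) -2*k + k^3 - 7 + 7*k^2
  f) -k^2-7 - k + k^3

Expanding (7 + k) * (k - 1) * (k + 1):
= -7 + k^3 + k^2 * 7 - k
b) -7 + k^3 + k^2 * 7 - k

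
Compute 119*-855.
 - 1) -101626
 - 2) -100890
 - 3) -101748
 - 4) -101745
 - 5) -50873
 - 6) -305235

119 * -855 = -101745
4) -101745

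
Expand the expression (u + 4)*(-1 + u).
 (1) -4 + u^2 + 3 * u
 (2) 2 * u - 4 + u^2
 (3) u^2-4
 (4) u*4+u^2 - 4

Expanding (u + 4)*(-1 + u):
= -4 + u^2 + 3 * u
1) -4 + u^2 + 3 * u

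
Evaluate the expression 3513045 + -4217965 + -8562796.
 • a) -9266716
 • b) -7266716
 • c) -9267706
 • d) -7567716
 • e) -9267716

First: 3513045 + -4217965 = -704920
Then: -704920 + -8562796 = -9267716
e) -9267716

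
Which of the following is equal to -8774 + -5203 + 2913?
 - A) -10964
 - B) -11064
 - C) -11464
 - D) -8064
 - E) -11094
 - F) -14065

First: -8774 + -5203 = -13977
Then: -13977 + 2913 = -11064
B) -11064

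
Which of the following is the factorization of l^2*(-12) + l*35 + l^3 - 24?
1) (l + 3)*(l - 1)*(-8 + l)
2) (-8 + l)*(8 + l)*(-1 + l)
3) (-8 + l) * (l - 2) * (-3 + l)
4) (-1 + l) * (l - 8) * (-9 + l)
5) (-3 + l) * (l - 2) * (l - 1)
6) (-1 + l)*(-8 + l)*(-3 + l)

We need to factor l^2*(-12) + l*35 + l^3 - 24.
The factored form is (-1 + l)*(-8 + l)*(-3 + l).
6) (-1 + l)*(-8 + l)*(-3 + l)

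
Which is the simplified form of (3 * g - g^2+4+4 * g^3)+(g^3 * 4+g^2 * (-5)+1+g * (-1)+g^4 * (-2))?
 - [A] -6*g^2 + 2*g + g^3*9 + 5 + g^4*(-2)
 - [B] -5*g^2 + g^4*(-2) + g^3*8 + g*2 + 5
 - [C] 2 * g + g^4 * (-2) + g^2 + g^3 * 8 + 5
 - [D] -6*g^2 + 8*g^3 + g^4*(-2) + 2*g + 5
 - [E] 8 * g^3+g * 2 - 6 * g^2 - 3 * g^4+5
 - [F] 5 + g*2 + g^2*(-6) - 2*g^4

Adding the polynomials and combining like terms:
(3*g - g^2 + 4 + 4*g^3) + (g^3*4 + g^2*(-5) + 1 + g*(-1) + g^4*(-2))
= -6*g^2 + 8*g^3 + g^4*(-2) + 2*g + 5
D) -6*g^2 + 8*g^3 + g^4*(-2) + 2*g + 5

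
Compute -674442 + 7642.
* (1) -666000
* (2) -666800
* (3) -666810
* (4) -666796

-674442 + 7642 = -666800
2) -666800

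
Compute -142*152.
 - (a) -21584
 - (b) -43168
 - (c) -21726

-142 * 152 = -21584
a) -21584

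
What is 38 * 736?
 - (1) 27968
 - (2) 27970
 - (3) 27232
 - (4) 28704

38 * 736 = 27968
1) 27968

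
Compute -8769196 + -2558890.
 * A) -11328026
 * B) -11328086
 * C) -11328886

-8769196 + -2558890 = -11328086
B) -11328086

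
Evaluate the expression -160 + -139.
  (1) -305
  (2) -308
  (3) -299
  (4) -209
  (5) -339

-160 + -139 = -299
3) -299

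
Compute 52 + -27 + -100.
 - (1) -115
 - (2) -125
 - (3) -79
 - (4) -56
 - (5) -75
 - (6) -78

First: 52 + -27 = 25
Then: 25 + -100 = -75
5) -75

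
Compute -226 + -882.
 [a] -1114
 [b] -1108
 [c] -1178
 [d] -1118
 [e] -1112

-226 + -882 = -1108
b) -1108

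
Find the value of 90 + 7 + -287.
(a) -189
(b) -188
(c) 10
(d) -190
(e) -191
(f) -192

First: 90 + 7 = 97
Then: 97 + -287 = -190
d) -190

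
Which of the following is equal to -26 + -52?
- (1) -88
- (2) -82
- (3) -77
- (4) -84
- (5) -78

-26 + -52 = -78
5) -78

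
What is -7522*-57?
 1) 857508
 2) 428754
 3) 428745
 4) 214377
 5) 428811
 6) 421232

-7522 * -57 = 428754
2) 428754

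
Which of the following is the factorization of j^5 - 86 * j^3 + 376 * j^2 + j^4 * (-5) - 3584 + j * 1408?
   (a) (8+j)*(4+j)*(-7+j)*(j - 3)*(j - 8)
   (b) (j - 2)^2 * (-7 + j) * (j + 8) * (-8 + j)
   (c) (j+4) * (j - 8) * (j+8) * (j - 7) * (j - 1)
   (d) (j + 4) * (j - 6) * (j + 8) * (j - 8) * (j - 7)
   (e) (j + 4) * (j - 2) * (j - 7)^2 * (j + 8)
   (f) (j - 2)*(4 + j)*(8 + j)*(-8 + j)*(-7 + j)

We need to factor j^5 - 86 * j^3 + 376 * j^2 + j^4 * (-5) - 3584 + j * 1408.
The factored form is (j - 2)*(4 + j)*(8 + j)*(-8 + j)*(-7 + j).
f) (j - 2)*(4 + j)*(8 + j)*(-8 + j)*(-7 + j)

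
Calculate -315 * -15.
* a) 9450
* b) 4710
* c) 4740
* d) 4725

-315 * -15 = 4725
d) 4725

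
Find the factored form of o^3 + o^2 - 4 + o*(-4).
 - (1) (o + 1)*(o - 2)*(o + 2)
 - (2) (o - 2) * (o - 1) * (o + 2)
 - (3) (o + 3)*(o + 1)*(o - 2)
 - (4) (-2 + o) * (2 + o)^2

We need to factor o^3 + o^2 - 4 + o*(-4).
The factored form is (o + 1)*(o - 2)*(o + 2).
1) (o + 1)*(o - 2)*(o + 2)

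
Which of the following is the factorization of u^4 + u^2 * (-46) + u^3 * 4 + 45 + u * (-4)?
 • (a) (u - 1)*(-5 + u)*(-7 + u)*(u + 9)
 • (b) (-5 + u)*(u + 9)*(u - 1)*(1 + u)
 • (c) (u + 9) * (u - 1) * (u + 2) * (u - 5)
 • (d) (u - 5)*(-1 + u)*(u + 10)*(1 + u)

We need to factor u^4 + u^2 * (-46) + u^3 * 4 + 45 + u * (-4).
The factored form is (-5 + u)*(u + 9)*(u - 1)*(1 + u).
b) (-5 + u)*(u + 9)*(u - 1)*(1 + u)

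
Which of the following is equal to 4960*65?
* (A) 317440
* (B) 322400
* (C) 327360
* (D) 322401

4960 * 65 = 322400
B) 322400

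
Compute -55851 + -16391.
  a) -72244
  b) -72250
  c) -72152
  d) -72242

-55851 + -16391 = -72242
d) -72242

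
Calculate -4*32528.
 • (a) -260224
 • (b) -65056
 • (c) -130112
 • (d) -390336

-4 * 32528 = -130112
c) -130112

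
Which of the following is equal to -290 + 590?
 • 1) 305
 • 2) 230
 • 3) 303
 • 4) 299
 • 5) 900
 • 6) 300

-290 + 590 = 300
6) 300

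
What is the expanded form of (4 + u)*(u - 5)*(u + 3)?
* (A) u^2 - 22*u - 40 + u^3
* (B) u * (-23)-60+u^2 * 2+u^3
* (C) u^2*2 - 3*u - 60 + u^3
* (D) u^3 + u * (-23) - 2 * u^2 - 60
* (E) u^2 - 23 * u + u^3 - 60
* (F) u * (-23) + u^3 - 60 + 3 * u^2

Expanding (4 + u)*(u - 5)*(u + 3):
= u * (-23)-60+u^2 * 2+u^3
B) u * (-23)-60+u^2 * 2+u^3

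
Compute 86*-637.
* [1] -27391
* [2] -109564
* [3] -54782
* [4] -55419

86 * -637 = -54782
3) -54782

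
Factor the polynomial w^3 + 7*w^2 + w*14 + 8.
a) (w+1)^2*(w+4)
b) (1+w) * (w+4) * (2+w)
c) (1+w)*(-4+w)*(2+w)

We need to factor w^3 + 7*w^2 + w*14 + 8.
The factored form is (1+w) * (w+4) * (2+w).
b) (1+w) * (w+4) * (2+w)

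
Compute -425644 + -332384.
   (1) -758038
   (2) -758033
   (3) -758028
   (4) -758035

-425644 + -332384 = -758028
3) -758028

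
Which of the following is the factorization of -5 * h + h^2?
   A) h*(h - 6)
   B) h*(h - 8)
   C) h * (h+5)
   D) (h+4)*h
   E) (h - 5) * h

We need to factor -5 * h + h^2.
The factored form is (h - 5) * h.
E) (h - 5) * h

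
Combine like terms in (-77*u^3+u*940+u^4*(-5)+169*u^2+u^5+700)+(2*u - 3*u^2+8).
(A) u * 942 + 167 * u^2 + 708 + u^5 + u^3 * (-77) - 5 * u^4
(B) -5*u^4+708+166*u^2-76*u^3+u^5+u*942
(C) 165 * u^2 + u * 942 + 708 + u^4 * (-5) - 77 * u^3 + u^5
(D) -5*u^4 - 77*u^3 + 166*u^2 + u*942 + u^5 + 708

Adding the polynomials and combining like terms:
(-77*u^3 + u*940 + u^4*(-5) + 169*u^2 + u^5 + 700) + (2*u - 3*u^2 + 8)
= -5*u^4 - 77*u^3 + 166*u^2 + u*942 + u^5 + 708
D) -5*u^4 - 77*u^3 + 166*u^2 + u*942 + u^5 + 708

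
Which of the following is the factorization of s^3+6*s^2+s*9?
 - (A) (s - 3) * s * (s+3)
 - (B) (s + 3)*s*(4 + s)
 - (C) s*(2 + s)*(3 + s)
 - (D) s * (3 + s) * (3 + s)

We need to factor s^3+6*s^2+s*9.
The factored form is s * (3 + s) * (3 + s).
D) s * (3 + s) * (3 + s)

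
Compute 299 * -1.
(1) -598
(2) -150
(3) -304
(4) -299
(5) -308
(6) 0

299 * -1 = -299
4) -299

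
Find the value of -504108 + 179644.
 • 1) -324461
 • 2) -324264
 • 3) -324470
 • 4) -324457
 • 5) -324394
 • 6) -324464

-504108 + 179644 = -324464
6) -324464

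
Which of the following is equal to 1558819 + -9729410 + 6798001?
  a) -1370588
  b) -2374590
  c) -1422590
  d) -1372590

First: 1558819 + -9729410 = -8170591
Then: -8170591 + 6798001 = -1372590
d) -1372590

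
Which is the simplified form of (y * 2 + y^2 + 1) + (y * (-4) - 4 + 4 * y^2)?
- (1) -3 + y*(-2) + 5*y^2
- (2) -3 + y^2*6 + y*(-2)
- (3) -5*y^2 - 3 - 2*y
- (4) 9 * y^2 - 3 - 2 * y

Adding the polynomials and combining like terms:
(y*2 + y^2 + 1) + (y*(-4) - 4 + 4*y^2)
= -3 + y*(-2) + 5*y^2
1) -3 + y*(-2) + 5*y^2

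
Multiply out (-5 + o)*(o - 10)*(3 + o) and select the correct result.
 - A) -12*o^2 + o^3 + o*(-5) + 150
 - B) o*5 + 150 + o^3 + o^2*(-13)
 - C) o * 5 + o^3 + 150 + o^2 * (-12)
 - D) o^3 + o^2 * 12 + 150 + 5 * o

Expanding (-5 + o)*(o - 10)*(3 + o):
= o * 5 + o^3 + 150 + o^2 * (-12)
C) o * 5 + o^3 + 150 + o^2 * (-12)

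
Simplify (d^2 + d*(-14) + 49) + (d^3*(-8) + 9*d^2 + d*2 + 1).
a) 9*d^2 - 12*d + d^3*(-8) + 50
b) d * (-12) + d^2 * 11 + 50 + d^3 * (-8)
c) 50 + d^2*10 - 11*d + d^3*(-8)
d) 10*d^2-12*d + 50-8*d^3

Adding the polynomials and combining like terms:
(d^2 + d*(-14) + 49) + (d^3*(-8) + 9*d^2 + d*2 + 1)
= 10*d^2-12*d + 50-8*d^3
d) 10*d^2-12*d + 50-8*d^3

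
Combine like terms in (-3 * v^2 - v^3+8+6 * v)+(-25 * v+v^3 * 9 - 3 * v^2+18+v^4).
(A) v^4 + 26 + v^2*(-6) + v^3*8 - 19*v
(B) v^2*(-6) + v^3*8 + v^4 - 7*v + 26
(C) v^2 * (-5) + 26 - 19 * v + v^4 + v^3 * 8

Adding the polynomials and combining like terms:
(-3*v^2 - v^3 + 8 + 6*v) + (-25*v + v^3*9 - 3*v^2 + 18 + v^4)
= v^4 + 26 + v^2*(-6) + v^3*8 - 19*v
A) v^4 + 26 + v^2*(-6) + v^3*8 - 19*v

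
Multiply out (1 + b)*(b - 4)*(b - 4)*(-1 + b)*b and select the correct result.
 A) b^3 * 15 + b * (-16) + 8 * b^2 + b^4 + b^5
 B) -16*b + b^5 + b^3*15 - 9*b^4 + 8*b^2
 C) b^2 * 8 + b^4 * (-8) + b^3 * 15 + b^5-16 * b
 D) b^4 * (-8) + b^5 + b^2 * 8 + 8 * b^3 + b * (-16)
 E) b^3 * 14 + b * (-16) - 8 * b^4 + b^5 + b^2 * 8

Expanding (1 + b)*(b - 4)*(b - 4)*(-1 + b)*b:
= b^2 * 8 + b^4 * (-8) + b^3 * 15 + b^5-16 * b
C) b^2 * 8 + b^4 * (-8) + b^3 * 15 + b^5-16 * b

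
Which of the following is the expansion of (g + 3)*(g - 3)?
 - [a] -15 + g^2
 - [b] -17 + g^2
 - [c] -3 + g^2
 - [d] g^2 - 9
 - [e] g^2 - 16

Expanding (g + 3)*(g - 3):
= g^2 - 9
d) g^2 - 9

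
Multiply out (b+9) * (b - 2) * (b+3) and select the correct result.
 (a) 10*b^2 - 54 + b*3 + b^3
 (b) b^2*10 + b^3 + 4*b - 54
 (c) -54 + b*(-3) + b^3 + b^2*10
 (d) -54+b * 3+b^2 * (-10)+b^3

Expanding (b+9) * (b - 2) * (b+3):
= 10*b^2 - 54 + b*3 + b^3
a) 10*b^2 - 54 + b*3 + b^3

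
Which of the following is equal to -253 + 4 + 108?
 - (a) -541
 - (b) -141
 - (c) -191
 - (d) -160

First: -253 + 4 = -249
Then: -249 + 108 = -141
b) -141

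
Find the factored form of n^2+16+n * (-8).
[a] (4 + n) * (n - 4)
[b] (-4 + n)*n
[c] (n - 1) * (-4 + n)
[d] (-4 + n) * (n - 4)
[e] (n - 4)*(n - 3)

We need to factor n^2+16+n * (-8).
The factored form is (-4 + n) * (n - 4).
d) (-4 + n) * (n - 4)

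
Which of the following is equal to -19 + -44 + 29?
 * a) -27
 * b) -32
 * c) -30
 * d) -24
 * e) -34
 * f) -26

First: -19 + -44 = -63
Then: -63 + 29 = -34
e) -34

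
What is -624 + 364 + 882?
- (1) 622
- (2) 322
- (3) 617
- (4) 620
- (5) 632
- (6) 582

First: -624 + 364 = -260
Then: -260 + 882 = 622
1) 622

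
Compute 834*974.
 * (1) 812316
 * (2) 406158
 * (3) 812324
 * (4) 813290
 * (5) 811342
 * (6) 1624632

834 * 974 = 812316
1) 812316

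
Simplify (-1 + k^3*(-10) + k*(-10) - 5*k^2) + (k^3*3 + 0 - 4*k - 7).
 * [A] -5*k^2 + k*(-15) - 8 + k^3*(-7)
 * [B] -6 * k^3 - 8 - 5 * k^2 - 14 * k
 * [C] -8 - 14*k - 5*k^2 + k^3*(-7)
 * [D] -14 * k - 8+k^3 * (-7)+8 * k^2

Adding the polynomials and combining like terms:
(-1 + k^3*(-10) + k*(-10) - 5*k^2) + (k^3*3 + 0 - 4*k - 7)
= -8 - 14*k - 5*k^2 + k^3*(-7)
C) -8 - 14*k - 5*k^2 + k^3*(-7)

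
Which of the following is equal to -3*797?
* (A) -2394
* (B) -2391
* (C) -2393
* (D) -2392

-3 * 797 = -2391
B) -2391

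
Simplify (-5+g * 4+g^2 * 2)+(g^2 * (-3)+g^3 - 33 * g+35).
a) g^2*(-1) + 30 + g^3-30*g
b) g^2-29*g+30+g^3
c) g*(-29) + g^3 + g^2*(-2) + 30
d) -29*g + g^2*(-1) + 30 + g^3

Adding the polynomials and combining like terms:
(-5 + g*4 + g^2*2) + (g^2*(-3) + g^3 - 33*g + 35)
= -29*g + g^2*(-1) + 30 + g^3
d) -29*g + g^2*(-1) + 30 + g^3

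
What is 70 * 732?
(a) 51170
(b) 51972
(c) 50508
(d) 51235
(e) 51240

70 * 732 = 51240
e) 51240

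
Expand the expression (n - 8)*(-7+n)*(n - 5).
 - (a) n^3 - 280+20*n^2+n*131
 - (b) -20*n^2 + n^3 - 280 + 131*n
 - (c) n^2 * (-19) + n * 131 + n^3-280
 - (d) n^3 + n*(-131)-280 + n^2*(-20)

Expanding (n - 8)*(-7+n)*(n - 5):
= -20*n^2 + n^3 - 280 + 131*n
b) -20*n^2 + n^3 - 280 + 131*n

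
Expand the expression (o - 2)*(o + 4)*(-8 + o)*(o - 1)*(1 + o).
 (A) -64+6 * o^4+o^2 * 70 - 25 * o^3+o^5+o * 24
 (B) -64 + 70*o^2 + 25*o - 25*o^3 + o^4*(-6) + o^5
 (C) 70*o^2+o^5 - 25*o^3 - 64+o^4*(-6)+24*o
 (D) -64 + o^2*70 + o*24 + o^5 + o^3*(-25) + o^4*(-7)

Expanding (o - 2)*(o + 4)*(-8 + o)*(o - 1)*(1 + o):
= 70*o^2+o^5 - 25*o^3 - 64+o^4*(-6)+24*o
C) 70*o^2+o^5 - 25*o^3 - 64+o^4*(-6)+24*o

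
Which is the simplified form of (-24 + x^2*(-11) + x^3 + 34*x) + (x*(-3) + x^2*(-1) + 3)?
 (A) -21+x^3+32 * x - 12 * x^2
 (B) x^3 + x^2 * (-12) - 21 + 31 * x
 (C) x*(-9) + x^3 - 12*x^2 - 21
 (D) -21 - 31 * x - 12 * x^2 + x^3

Adding the polynomials and combining like terms:
(-24 + x^2*(-11) + x^3 + 34*x) + (x*(-3) + x^2*(-1) + 3)
= x^3 + x^2 * (-12) - 21 + 31 * x
B) x^3 + x^2 * (-12) - 21 + 31 * x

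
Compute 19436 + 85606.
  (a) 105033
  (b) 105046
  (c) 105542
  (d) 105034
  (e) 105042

19436 + 85606 = 105042
e) 105042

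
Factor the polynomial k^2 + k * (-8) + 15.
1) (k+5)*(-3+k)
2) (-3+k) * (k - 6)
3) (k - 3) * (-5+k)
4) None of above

We need to factor k^2 + k * (-8) + 15.
The factored form is (k - 3) * (-5+k).
3) (k - 3) * (-5+k)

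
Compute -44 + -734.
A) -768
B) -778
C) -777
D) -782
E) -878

-44 + -734 = -778
B) -778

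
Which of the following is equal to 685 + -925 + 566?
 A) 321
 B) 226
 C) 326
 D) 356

First: 685 + -925 = -240
Then: -240 + 566 = 326
C) 326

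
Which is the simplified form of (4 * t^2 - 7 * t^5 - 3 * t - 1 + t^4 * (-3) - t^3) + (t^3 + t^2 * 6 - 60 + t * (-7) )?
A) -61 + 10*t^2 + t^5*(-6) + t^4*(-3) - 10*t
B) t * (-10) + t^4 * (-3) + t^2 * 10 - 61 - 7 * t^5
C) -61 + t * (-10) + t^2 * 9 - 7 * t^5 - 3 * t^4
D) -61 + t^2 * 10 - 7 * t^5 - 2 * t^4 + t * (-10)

Adding the polynomials and combining like terms:
(4*t^2 - 7*t^5 - 3*t - 1 + t^4*(-3) - t^3) + (t^3 + t^2*6 - 60 + t*(-7))
= t * (-10) + t^4 * (-3) + t^2 * 10 - 61 - 7 * t^5
B) t * (-10) + t^4 * (-3) + t^2 * 10 - 61 - 7 * t^5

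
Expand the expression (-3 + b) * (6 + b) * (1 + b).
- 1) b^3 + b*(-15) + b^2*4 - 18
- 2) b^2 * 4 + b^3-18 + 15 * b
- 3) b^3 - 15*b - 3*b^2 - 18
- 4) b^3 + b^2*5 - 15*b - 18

Expanding (-3 + b) * (6 + b) * (1 + b):
= b^3 + b*(-15) + b^2*4 - 18
1) b^3 + b*(-15) + b^2*4 - 18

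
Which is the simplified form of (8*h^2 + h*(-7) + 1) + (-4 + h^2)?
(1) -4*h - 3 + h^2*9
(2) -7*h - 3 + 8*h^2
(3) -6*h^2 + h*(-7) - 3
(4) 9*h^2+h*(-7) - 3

Adding the polynomials and combining like terms:
(8*h^2 + h*(-7) + 1) + (-4 + h^2)
= 9*h^2+h*(-7) - 3
4) 9*h^2+h*(-7) - 3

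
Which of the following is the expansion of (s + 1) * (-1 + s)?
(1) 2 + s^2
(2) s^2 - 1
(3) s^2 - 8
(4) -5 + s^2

Expanding (s + 1) * (-1 + s):
= s^2 - 1
2) s^2 - 1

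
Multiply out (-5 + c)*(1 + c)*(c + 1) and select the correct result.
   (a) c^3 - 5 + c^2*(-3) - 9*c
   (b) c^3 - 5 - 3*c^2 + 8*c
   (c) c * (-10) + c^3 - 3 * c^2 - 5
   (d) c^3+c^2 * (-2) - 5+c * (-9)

Expanding (-5 + c)*(1 + c)*(c + 1):
= c^3 - 5 + c^2*(-3) - 9*c
a) c^3 - 5 + c^2*(-3) - 9*c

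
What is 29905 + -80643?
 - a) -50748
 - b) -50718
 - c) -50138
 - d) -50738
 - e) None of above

29905 + -80643 = -50738
d) -50738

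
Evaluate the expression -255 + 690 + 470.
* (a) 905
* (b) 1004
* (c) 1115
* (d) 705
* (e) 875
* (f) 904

First: -255 + 690 = 435
Then: 435 + 470 = 905
a) 905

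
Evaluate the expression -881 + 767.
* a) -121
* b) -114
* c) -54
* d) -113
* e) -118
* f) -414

-881 + 767 = -114
b) -114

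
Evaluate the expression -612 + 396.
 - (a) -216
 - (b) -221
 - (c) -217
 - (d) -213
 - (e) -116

-612 + 396 = -216
a) -216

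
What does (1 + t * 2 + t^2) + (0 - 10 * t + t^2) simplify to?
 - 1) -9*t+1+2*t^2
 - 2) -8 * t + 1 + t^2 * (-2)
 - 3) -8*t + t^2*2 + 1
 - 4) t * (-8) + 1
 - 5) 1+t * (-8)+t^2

Adding the polynomials and combining like terms:
(1 + t*2 + t^2) + (0 - 10*t + t^2)
= -8*t + t^2*2 + 1
3) -8*t + t^2*2 + 1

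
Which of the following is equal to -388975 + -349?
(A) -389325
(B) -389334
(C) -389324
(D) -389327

-388975 + -349 = -389324
C) -389324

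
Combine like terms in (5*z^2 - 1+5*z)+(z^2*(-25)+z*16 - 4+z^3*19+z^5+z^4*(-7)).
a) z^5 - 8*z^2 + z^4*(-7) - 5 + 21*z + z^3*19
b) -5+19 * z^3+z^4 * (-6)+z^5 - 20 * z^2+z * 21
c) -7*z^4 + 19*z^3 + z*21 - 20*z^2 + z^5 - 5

Adding the polynomials and combining like terms:
(5*z^2 - 1 + 5*z) + (z^2*(-25) + z*16 - 4 + z^3*19 + z^5 + z^4*(-7))
= -7*z^4 + 19*z^3 + z*21 - 20*z^2 + z^5 - 5
c) -7*z^4 + 19*z^3 + z*21 - 20*z^2 + z^5 - 5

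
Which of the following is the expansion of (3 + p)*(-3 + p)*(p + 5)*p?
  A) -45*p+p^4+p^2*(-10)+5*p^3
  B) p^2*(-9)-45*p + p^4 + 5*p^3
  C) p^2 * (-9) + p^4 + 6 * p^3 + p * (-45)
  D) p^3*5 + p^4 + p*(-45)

Expanding (3 + p)*(-3 + p)*(p + 5)*p:
= p^2*(-9)-45*p + p^4 + 5*p^3
B) p^2*(-9)-45*p + p^4 + 5*p^3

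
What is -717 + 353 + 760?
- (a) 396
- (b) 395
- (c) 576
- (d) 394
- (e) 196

First: -717 + 353 = -364
Then: -364 + 760 = 396
a) 396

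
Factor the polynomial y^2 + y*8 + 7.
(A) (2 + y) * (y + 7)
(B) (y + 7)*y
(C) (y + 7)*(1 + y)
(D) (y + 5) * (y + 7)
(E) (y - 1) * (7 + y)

We need to factor y^2 + y*8 + 7.
The factored form is (y + 7)*(1 + y).
C) (y + 7)*(1 + y)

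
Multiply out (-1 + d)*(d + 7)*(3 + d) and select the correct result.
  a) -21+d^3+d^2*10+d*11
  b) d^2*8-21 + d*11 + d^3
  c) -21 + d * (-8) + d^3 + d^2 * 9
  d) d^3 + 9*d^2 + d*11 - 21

Expanding (-1 + d)*(d + 7)*(3 + d):
= d^3 + 9*d^2 + d*11 - 21
d) d^3 + 9*d^2 + d*11 - 21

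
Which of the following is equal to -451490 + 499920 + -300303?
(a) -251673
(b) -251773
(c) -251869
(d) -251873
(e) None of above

First: -451490 + 499920 = 48430
Then: 48430 + -300303 = -251873
d) -251873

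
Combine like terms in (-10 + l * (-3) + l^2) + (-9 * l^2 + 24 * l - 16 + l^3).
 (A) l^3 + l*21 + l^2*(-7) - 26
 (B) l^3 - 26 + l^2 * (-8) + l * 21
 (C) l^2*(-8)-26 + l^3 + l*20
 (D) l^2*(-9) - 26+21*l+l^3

Adding the polynomials and combining like terms:
(-10 + l*(-3) + l^2) + (-9*l^2 + 24*l - 16 + l^3)
= l^3 - 26 + l^2 * (-8) + l * 21
B) l^3 - 26 + l^2 * (-8) + l * 21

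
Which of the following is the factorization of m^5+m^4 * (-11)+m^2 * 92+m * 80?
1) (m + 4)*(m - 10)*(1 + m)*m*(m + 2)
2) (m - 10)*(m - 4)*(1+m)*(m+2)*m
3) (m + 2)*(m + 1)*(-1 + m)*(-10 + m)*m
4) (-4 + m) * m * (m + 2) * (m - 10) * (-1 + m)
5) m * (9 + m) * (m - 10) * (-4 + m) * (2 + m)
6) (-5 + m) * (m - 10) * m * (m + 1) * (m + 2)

We need to factor m^5+m^4 * (-11)+m^2 * 92+m * 80.
The factored form is (m - 10)*(m - 4)*(1+m)*(m+2)*m.
2) (m - 10)*(m - 4)*(1+m)*(m+2)*m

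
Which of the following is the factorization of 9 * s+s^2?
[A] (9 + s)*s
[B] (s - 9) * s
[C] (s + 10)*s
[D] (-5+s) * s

We need to factor 9 * s+s^2.
The factored form is (9 + s)*s.
A) (9 + s)*s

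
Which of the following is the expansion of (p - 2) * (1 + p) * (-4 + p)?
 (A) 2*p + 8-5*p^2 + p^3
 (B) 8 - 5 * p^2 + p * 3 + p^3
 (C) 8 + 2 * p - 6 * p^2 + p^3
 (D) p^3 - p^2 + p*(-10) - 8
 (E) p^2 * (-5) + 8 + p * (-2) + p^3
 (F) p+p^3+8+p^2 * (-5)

Expanding (p - 2) * (1 + p) * (-4 + p):
= 2*p + 8-5*p^2 + p^3
A) 2*p + 8-5*p^2 + p^3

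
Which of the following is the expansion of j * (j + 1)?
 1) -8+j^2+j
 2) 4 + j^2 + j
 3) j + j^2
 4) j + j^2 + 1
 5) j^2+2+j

Expanding j * (j + 1):
= j + j^2
3) j + j^2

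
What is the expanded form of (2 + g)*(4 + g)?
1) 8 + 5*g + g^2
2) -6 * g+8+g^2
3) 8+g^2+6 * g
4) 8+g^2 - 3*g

Expanding (2 + g)*(4 + g):
= 8+g^2+6 * g
3) 8+g^2+6 * g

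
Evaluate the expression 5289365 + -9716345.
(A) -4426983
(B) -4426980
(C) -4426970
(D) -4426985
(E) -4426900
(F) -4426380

5289365 + -9716345 = -4426980
B) -4426980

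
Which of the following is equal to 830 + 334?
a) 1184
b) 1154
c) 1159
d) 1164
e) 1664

830 + 334 = 1164
d) 1164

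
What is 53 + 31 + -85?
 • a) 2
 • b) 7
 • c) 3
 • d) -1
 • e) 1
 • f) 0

First: 53 + 31 = 84
Then: 84 + -85 = -1
d) -1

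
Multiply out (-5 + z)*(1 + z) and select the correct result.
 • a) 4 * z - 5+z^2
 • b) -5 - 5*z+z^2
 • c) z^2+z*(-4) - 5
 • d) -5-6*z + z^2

Expanding (-5 + z)*(1 + z):
= z^2+z*(-4) - 5
c) z^2+z*(-4) - 5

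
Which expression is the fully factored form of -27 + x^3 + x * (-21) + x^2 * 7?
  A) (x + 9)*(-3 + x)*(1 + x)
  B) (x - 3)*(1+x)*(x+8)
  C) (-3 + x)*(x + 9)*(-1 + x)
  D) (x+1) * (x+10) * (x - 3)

We need to factor -27 + x^3 + x * (-21) + x^2 * 7.
The factored form is (x + 9)*(-3 + x)*(1 + x).
A) (x + 9)*(-3 + x)*(1 + x)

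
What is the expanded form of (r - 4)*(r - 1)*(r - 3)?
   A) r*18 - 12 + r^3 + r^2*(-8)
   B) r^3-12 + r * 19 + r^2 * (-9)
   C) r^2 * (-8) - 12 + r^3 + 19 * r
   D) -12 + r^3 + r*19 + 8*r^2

Expanding (r - 4)*(r - 1)*(r - 3):
= r^2 * (-8) - 12 + r^3 + 19 * r
C) r^2 * (-8) - 12 + r^3 + 19 * r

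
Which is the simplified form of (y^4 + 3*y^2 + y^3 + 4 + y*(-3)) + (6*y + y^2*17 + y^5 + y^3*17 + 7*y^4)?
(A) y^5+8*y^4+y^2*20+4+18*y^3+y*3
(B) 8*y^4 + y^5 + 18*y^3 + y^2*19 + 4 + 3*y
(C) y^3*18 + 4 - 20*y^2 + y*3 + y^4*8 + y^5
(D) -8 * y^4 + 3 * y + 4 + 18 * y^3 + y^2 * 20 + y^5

Adding the polynomials and combining like terms:
(y^4 + 3*y^2 + y^3 + 4 + y*(-3)) + (6*y + y^2*17 + y^5 + y^3*17 + 7*y^4)
= y^5+8*y^4+y^2*20+4+18*y^3+y*3
A) y^5+8*y^4+y^2*20+4+18*y^3+y*3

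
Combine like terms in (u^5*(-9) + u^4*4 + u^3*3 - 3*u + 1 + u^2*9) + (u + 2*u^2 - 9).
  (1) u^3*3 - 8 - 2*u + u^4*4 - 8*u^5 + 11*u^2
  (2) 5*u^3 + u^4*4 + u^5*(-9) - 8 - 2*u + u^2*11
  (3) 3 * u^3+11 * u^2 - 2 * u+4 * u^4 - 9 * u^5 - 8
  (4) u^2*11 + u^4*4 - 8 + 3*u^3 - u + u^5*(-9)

Adding the polynomials and combining like terms:
(u^5*(-9) + u^4*4 + u^3*3 - 3*u + 1 + u^2*9) + (u + 2*u^2 - 9)
= 3 * u^3+11 * u^2 - 2 * u+4 * u^4 - 9 * u^5 - 8
3) 3 * u^3+11 * u^2 - 2 * u+4 * u^4 - 9 * u^5 - 8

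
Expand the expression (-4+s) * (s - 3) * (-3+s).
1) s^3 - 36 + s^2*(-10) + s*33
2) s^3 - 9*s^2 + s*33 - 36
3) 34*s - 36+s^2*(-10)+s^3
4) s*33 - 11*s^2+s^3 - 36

Expanding (-4+s) * (s - 3) * (-3+s):
= s^3 - 36 + s^2*(-10) + s*33
1) s^3 - 36 + s^2*(-10) + s*33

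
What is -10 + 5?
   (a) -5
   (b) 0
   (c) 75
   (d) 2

-10 + 5 = -5
a) -5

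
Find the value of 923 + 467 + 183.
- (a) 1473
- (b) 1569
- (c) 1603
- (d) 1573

First: 923 + 467 = 1390
Then: 1390 + 183 = 1573
d) 1573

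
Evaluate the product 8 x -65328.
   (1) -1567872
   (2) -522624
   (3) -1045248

8 * -65328 = -522624
2) -522624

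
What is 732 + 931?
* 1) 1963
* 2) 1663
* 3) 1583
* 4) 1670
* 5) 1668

732 + 931 = 1663
2) 1663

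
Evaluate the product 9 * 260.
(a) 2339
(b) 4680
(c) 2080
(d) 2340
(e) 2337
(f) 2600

9 * 260 = 2340
d) 2340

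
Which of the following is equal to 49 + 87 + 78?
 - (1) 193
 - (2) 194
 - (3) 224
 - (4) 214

First: 49 + 87 = 136
Then: 136 + 78 = 214
4) 214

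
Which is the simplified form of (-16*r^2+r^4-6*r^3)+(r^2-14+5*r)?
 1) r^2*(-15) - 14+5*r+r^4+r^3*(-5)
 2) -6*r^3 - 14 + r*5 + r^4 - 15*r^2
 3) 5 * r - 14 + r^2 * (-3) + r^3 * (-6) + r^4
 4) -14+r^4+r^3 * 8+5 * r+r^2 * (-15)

Adding the polynomials and combining like terms:
(-16*r^2 + r^4 - 6*r^3) + (r^2 - 14 + 5*r)
= -6*r^3 - 14 + r*5 + r^4 - 15*r^2
2) -6*r^3 - 14 + r*5 + r^4 - 15*r^2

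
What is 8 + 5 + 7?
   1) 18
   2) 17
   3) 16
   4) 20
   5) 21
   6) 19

First: 8 + 5 = 13
Then: 13 + 7 = 20
4) 20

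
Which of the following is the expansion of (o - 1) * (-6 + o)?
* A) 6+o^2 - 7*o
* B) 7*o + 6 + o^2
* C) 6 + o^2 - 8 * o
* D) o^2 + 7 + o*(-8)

Expanding (o - 1) * (-6 + o):
= 6+o^2 - 7*o
A) 6+o^2 - 7*o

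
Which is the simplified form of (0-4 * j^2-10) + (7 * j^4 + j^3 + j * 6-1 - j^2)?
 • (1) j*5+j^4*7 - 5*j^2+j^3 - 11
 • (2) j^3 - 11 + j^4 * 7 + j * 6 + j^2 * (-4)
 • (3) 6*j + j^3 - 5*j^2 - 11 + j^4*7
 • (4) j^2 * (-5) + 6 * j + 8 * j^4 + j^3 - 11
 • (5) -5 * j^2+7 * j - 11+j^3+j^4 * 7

Adding the polynomials and combining like terms:
(0 - 4*j^2 - 10) + (7*j^4 + j^3 + j*6 - 1 - j^2)
= 6*j + j^3 - 5*j^2 - 11 + j^4*7
3) 6*j + j^3 - 5*j^2 - 11 + j^4*7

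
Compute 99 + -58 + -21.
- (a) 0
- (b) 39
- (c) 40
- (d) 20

First: 99 + -58 = 41
Then: 41 + -21 = 20
d) 20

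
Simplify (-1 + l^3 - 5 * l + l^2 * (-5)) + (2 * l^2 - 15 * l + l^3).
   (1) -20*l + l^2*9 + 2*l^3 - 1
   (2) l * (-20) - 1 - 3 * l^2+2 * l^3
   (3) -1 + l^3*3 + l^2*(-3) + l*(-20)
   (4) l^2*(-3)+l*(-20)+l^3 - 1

Adding the polynomials and combining like terms:
(-1 + l^3 - 5*l + l^2*(-5)) + (2*l^2 - 15*l + l^3)
= l * (-20) - 1 - 3 * l^2+2 * l^3
2) l * (-20) - 1 - 3 * l^2+2 * l^3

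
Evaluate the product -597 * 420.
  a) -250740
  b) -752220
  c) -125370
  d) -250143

-597 * 420 = -250740
a) -250740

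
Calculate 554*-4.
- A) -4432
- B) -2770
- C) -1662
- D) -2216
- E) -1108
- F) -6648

554 * -4 = -2216
D) -2216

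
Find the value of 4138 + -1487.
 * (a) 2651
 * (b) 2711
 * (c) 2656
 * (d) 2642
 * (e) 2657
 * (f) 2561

4138 + -1487 = 2651
a) 2651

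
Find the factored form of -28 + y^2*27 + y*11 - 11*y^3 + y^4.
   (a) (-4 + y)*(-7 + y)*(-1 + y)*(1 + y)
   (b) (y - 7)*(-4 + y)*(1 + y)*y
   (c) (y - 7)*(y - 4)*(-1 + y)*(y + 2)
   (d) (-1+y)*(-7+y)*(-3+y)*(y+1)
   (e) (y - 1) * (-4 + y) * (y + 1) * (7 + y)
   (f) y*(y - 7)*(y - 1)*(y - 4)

We need to factor -28 + y^2*27 + y*11 - 11*y^3 + y^4.
The factored form is (-4 + y)*(-7 + y)*(-1 + y)*(1 + y).
a) (-4 + y)*(-7 + y)*(-1 + y)*(1 + y)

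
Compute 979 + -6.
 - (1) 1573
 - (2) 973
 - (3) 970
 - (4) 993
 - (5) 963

979 + -6 = 973
2) 973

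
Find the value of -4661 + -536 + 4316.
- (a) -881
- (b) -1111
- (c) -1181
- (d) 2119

First: -4661 + -536 = -5197
Then: -5197 + 4316 = -881
a) -881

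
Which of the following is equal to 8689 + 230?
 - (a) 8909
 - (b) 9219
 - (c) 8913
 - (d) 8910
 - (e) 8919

8689 + 230 = 8919
e) 8919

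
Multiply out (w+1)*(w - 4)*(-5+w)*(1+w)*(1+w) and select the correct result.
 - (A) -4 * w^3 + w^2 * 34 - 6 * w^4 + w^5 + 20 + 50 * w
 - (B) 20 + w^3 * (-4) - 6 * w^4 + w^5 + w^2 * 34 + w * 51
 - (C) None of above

Expanding (w+1)*(w - 4)*(-5+w)*(1+w)*(1+w):
= 20 + w^3 * (-4) - 6 * w^4 + w^5 + w^2 * 34 + w * 51
B) 20 + w^3 * (-4) - 6 * w^4 + w^5 + w^2 * 34 + w * 51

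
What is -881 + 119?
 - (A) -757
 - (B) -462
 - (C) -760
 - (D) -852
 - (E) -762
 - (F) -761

-881 + 119 = -762
E) -762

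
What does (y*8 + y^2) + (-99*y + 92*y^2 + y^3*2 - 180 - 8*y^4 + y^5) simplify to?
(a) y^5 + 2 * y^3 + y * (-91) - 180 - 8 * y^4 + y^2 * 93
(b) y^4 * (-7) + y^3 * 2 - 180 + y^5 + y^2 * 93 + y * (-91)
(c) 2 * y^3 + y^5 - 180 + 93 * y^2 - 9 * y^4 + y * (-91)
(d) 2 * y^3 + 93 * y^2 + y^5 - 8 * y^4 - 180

Adding the polynomials and combining like terms:
(y*8 + y^2) + (-99*y + 92*y^2 + y^3*2 - 180 - 8*y^4 + y^5)
= y^5 + 2 * y^3 + y * (-91) - 180 - 8 * y^4 + y^2 * 93
a) y^5 + 2 * y^3 + y * (-91) - 180 - 8 * y^4 + y^2 * 93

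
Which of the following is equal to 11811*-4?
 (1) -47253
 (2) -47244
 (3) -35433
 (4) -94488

11811 * -4 = -47244
2) -47244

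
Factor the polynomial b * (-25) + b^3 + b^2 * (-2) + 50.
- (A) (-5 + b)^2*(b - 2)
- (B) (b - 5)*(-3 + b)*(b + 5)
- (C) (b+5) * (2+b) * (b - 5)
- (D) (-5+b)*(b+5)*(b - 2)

We need to factor b * (-25) + b^3 + b^2 * (-2) + 50.
The factored form is (-5+b)*(b+5)*(b - 2).
D) (-5+b)*(b+5)*(b - 2)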